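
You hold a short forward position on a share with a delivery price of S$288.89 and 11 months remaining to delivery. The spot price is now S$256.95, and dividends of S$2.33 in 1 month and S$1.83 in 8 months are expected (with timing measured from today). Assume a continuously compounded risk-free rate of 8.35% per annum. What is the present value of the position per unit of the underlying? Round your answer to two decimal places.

S$14.70

PV(remaining dividends) I = 2.33·e^(−0.0835·1/12) + 1.83·e^(−0.0835·8/12) = 4.0448
Current forward F = (S − I)·e^(rT) = (256.95 − 4.0448)·e^(0.0835·11/12) = 252.9052 × 1.079547 = 273.0230
Value (long) = (F − K)·e^(−rT) = (273.0230 − 288.89) × 0.926314 = -14.6978
Short position value = −(long value) = S$14.70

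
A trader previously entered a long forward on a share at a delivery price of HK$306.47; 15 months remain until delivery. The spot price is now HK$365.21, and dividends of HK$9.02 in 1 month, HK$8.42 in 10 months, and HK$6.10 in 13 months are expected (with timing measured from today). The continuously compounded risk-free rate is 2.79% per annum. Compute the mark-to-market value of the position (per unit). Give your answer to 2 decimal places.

PV(remaining dividends) I = 9.02·e^(−0.0279·1/12) + 8.42·e^(−0.0279·10/12) + 6.10·e^(−0.0279·13/12) = 23.1439
Current forward F = (S − I)·e^(rT) = (365.21 − 23.1439)·e^(0.0279·15/12) = 342.0661 × 1.035490 = 354.2060
Value (long) = (F − K)·e^(−rT) = (354.2060 − 306.47) × 0.965726 = 46.0999
Value = HK$46.10

HK$46.10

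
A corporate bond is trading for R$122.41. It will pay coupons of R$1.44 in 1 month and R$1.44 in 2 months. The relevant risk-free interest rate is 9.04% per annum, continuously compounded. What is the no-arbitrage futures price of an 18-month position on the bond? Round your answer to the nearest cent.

R$136.93

PV(coupons) I = 1.44·e^(−0.0904·1/12) + 1.44·e^(−0.0904·2/12)
I = 1.4292 + 1.4185 = 2.8477
F = (S − I)·e^(rT) = (122.41 − 2.8477) · e^(0.0904·18/12)
= 119.5623 · e^0.135600 = 119.5623 × 1.145224 = R$136.93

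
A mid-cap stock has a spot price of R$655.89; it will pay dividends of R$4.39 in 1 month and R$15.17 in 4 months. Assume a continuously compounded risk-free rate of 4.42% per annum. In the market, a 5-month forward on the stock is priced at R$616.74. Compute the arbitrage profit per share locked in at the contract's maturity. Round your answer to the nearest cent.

R$31.66 per share

PV(dividends) I = 4.39·e^(−0.0442·1/12) + 15.17·e^(−0.0442·4/12) = 19.3220
Fair forward F* = (S − I)·e^(rT) = (655.89 − 19.3220)·e^0.018417 = 636.5680 × 1.018588 = 648.4005
Market R$616.74 < fair 648.4005: forward underpriced → reverse cash-and-carry (short the stock, invest proceeds at r, pay the dividends, go long the forward).
Profit at T = |F_mkt − F*| = |616.74 − 648.4005| = R$31.66 per share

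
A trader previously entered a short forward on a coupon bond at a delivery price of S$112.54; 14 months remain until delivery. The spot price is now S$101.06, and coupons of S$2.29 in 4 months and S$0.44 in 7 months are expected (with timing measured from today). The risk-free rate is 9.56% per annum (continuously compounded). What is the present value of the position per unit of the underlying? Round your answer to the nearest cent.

PV(remaining coupons) I = 2.29·e^(−0.0956·4/12) + 0.44·e^(−0.0956·7/12) = 2.6343
Current forward F = (S − I)·e^(rT) = (101.06 − 2.6343)·e^(0.0956·14/12) = 98.4257 × 1.117991 = 110.0390
Value (long) = (F − K)·e^(−rT) = (110.0390 − 112.54) × 0.894462 = -2.2370
Short position value = −(long value) = S$2.24

S$2.24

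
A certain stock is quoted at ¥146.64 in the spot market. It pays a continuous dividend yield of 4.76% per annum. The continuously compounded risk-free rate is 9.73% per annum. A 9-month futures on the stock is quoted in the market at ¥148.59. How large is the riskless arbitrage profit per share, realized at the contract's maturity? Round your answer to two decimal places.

Fair futures: F* = S·e^(carry·T), with carry = (r − q) = 0.0973 − 0.0476 = 0.0497
F* = 146.64 · e^(0.0497 × 9/12) = 146.64 · e^0.037275 = 146.64 × 1.037978 = ¥152.2091
Market ¥148.59 < fair ¥152.2091: forward underpriced → reverse cash-and-carry (short spot, go long the forward).
At maturity, profit = |F_mkt − F*| = |148.59 − 152.2091| = ¥3.62 per share

¥3.62 per share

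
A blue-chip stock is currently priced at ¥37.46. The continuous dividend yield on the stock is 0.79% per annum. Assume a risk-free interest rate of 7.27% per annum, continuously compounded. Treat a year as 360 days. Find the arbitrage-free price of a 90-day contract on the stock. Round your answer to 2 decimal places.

¥38.07

F = S·e^((r − q)T) = 37.46 · e^((0.0727 − 0.0079) × 90/360)
= 37.46 · e^0.016200 = 37.46 × 1.016332
F = ¥38.07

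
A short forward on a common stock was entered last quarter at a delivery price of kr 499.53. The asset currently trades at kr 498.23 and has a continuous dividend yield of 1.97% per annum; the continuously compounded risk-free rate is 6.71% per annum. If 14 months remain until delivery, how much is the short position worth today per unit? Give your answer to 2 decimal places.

Current fair forward for the remaining 14 months: F = S·e^((r − q)·T), (r − q) = 0.0671 − 0.0197 = 0.0474
F = 498.23 · e^(0.0474 × 14/12) = 498.23 × 1.056858 = 526.5584
Value of long forward = (F − K)·e^(−rT) = (526.5584 − 499.53) · e^(−0.0671·14/12)
= 27.0284 × 0.924702 = 24.99
Short position value = −(long value) = -kr 24.99

-kr 24.99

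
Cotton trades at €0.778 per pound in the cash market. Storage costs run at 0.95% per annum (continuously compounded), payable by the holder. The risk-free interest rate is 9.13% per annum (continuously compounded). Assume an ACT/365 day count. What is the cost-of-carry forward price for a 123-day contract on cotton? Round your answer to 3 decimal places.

€0.805 per pound

Net carry = r + u − y = 0.0913 + 0.0095 − 0.0000 = 0.1008
F = S·e^((r+u−y)T) = 0.778 · e^(0.1008 × 123/365) = 0.778 · e^0.033968
= 0.778 × 1.034552 = €0.805 per pound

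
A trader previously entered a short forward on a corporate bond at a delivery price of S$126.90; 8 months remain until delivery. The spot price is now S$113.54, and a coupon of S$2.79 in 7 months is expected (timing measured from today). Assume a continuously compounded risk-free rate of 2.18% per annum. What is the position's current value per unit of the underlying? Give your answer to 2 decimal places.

PV(remaining coupons) I = 2.79·e^(−0.0218·7/12) = 2.7547
Current forward F = (S − I)·e^(rT) = (113.54 − 2.7547)·e^(0.0218·8/12) = 110.7853 × 1.014639 = 112.4071
Value (long) = (F − K)·e^(−rT) = (112.4071 − 126.90) × 0.985572 = -14.2838
Short position value = −(long value) = S$14.28

S$14.28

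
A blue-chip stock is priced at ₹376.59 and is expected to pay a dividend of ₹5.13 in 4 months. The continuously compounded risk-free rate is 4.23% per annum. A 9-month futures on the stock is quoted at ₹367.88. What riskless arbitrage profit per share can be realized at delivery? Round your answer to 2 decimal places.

₹15.63 per share

PV(dividends) I = 5.13·e^(−0.0423·4/12) = 5.0582
Fair futures F* = (S − I)·e^(rT) = (376.59 − 5.0582)·e^0.031725 = 371.5318 × 1.032234 = 383.5078
Market ₹367.88 < fair 383.5078: forward underpriced → reverse cash-and-carry (short the stock, invest proceeds at r, pay the dividends, go long the forward).
Profit at T = |F_mkt − F*| = |367.88 − 383.5078| = ₹15.63 per share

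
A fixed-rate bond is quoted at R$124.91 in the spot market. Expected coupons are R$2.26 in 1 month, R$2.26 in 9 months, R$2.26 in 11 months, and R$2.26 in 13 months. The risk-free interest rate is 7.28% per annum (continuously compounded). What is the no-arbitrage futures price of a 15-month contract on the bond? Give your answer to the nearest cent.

PV(coupons) I = 2.26·e^(−0.0728·1/12) + 2.26·e^(−0.0728·9/12) + 2.26·e^(−0.0728·11/12) + 2.26·e^(−0.0728·13/12)
I = 2.2463 + 2.1399 + 2.1141 + 2.0886 = 8.5889
F = (S − I)·e^(rT) = (124.91 − 8.5889) · e^(0.0728·15/12)
= 116.3211 · e^0.091000 = 116.3211 × 1.095269 = R$127.40

R$127.40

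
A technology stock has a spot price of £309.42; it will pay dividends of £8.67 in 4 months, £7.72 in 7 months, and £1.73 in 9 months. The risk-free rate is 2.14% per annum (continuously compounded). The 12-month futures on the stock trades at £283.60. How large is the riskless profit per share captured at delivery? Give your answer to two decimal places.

PV(dividends) I = 8.67·e^(−0.0214·4/12) + 7.72·e^(−0.0214·7/12) + 1.73·e^(−0.0214·9/12) = 17.9351
Fair futures F* = (S − I)·e^(rT) = (309.42 − 17.9351)·e^0.021400 = 291.4849 × 1.021631 = 297.7900
Market £283.60 < fair 297.7900: forward underpriced → reverse cash-and-carry (short the stock, invest proceeds at r, pay the dividends, go long the forward).
Profit at T = |F_mkt − F*| = |283.60 − 297.7900| = £14.19 per share

£14.19 per share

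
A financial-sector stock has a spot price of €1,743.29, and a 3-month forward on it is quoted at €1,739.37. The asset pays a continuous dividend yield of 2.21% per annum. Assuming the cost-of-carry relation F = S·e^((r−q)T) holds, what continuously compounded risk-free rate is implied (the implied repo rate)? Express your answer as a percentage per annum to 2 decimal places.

From F = S·e^((r−q)T): (r − q) = ln(F/S)/T
ln(1739.37/1743.29) = ln(0.997751) = -0.002252
(r − q) = -0.002252 / (3/12) = -0.009008
r = ln(F/S)/T + q = -0.009008 + 0.0221 = 0.013092
r = 1.31%

1.31%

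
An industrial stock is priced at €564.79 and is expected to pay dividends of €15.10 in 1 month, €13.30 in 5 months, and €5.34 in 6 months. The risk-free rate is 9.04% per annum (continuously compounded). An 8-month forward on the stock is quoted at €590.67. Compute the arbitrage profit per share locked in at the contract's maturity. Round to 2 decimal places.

PV(dividends) I = 15.10·e^(−0.0904·1/12) + 13.30·e^(−0.0904·5/12) + 5.34·e^(−0.0904·6/12) = 32.8990
Fair forward F* = (S − I)·e^(rT) = (564.79 − 32.8990)·e^0.060267 = 531.8910 × 1.062120 = 564.9321
Market €590.67 > fair 564.9321: forward overpriced → cash-and-carry (borrow at r, buy the stock and collect the dividends, short the forward).
Profit at T = |F_mkt − F*| = |590.67 − 564.9321| = €25.74 per share

€25.74 per share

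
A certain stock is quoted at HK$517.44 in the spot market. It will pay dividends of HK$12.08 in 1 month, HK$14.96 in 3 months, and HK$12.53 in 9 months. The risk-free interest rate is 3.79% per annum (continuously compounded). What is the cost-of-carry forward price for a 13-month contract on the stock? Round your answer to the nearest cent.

HK$498.45

PV(dividends) I = 12.08·e^(−0.0379·1/12) + 14.96·e^(−0.0379·3/12) + 12.53·e^(−0.0379·9/12)
I = 12.0419 + 14.8189 + 12.1788 = 39.0396
F = (S − I)·e^(rT) = (517.44 − 39.0396) · e^(0.0379·13/12)
= 478.4004 · e^0.041058 = 478.4004 × 1.041913 = HK$498.45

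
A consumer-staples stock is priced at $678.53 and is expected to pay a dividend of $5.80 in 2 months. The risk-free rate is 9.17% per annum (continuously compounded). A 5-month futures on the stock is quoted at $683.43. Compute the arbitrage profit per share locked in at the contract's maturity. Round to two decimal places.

PV(dividends) I = 5.80·e^(−0.0917·2/12) = 5.7120
Fair futures F* = (S − I)·e^(rT) = (678.53 − 5.7120)·e^0.038208 = 672.8180 × 1.038947 = 699.0222
Market $683.43 < fair 699.0222: forward underpriced → reverse cash-and-carry (short the stock, invest proceeds at r, pay the dividends, go long the forward).
Profit at T = |F_mkt − F*| = |683.43 − 699.0222| = $15.59 per share

$15.59 per share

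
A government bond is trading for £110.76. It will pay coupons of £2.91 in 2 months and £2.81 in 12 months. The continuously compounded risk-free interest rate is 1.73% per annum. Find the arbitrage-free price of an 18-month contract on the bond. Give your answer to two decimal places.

£107.86

PV(coupons) I = 2.91·e^(−0.0173·2/12) + 2.81·e^(−0.0173·12/12)
I = 2.9016 + 2.7618 = 5.6634
F = (S − I)·e^(rT) = (110.76 − 5.6634) · e^(0.0173·18/12)
= 105.0966 · e^0.025950 = 105.0966 × 1.026290 = £107.86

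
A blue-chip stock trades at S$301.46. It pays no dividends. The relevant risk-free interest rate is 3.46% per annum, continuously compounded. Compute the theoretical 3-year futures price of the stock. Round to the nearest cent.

S$334.43

F = S·e^(rT) = 301.46 · e^(0.0346 × 3)
= 301.46 · e^0.103800 = 301.46 × 1.109379
F = S$334.43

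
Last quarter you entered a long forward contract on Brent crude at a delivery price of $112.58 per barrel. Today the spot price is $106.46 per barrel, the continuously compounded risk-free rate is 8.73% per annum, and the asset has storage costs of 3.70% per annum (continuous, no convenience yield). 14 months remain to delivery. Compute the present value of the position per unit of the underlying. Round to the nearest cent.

Current fair forward for the remaining 14 months: F = S·e^((r + u)·T), (r + u) = 0.0873 + 0.0370 = 0.1243
F = 106.46 · e^(0.1243 × 14/12) = 106.46 × 1.156059 = 123.0740
Value of long forward = (F − K)·e^(−rT) = (123.0740 − 112.58) · e^(−0.0873·14/12)
= 10.4940 × 0.903165 = 9.48

$9.48 per barrel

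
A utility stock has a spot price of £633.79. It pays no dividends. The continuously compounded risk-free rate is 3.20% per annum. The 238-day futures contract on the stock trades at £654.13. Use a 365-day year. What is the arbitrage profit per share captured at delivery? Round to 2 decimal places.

£6.98 per share

Fair futures: F* = S·e^(carry·T), with carry = r = 0.0320
F* = 633.79 · e^(0.0320 × 238/365) = 633.79 · e^0.020866 = 633.79 × 1.021085 = £647.1535
Market £654.13 > fair £647.1535: forward overpriced → cash-and-carry (buy spot, short the forward).
At maturity, profit = |F_mkt − F*| = |654.13 − 647.1535| = £6.98 per share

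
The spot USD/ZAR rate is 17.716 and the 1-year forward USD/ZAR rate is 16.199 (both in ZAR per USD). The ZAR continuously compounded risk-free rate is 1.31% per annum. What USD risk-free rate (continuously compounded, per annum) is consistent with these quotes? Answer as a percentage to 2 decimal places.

10.26%

F = S·e^((r_ZAR − r_USD)T) ⇒ r_USD = r_ZAR − ln(F/S)/T
ln(16.199/17.716) = -0.089519; /(1) = -0.089519
r_USD = 0.0131 + 0.089519 = 0.102619
r_USD = 10.26%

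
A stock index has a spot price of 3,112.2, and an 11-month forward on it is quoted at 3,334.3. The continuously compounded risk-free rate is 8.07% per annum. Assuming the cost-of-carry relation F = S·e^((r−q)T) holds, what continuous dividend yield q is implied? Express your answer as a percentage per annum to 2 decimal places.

0.55%

From F = S·e^((r−q)T): (r − q) = ln(F/S)/T
ln(3334.3/3112.2) = ln(1.071364) = 0.068933
(r − q) = 0.068933 / (11/12) = 0.075200
q = r − ln(F/S)/T = 0.0807 − 0.075200 = 0.005500
q = 0.55%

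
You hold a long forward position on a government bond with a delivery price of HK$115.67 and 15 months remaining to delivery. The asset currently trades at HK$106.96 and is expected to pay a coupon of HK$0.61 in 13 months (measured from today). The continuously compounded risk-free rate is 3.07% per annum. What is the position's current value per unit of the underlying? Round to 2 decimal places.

-HK$4.95

PV(remaining coupons) I = 0.61·e^(−0.0307·13/12) = 0.5900
Current forward F = (S − I)·e^(rT) = (106.96 − 0.5900)·e^(0.0307·15/12) = 106.3700 × 1.039121 = 110.5313
Value (long) = (F − K)·e^(−rT) = (110.5313 − 115.67) × 0.962352 = -4.9452
Value = -HK$4.95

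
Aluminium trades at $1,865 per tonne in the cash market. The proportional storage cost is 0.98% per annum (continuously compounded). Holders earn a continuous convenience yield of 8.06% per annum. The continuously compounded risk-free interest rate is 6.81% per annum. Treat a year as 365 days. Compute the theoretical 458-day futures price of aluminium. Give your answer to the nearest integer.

Net carry = r + u − y = 0.0681 + 0.0098 − 0.0806 = -0.0027
F = S·e^((r+u−y)T) = 1865 · e^(-0.0027 × 458/365) = 1865 · e^-0.003388
= 1865 × 0.996618 = $1,859 per tonne

$1,859 per tonne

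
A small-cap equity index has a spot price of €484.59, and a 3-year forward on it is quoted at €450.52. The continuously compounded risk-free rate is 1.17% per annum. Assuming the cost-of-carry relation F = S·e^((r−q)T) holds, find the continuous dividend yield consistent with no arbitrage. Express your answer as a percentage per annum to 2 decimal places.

3.60%

From F = S·e^((r−q)T): (r − q) = ln(F/S)/T
ln(450.52/484.59) = ln(0.929693) = -0.072901
(r − q) = -0.072901 / (3) = -0.024300
q = r − ln(F/S)/T = 0.0117 + 0.024300 = 0.036000
q = 3.60%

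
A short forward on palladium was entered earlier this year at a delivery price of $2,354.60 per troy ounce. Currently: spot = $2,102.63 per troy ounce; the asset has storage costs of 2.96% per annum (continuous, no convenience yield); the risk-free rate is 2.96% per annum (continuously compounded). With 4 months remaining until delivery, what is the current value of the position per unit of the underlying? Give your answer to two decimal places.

$208.00 per troy ounce

Current fair forward for the remaining 4 months: F = S·e^((r + u)·T), (r + u) = 0.0296 + 0.0296 = 0.0592
F = 2102.63 · e^(0.0592 × 4/12) = 2102.63 × 1.01992932 = 2144.5340
Value of long forward = (F − K)·e^(−rT) = (2144.5340 − 2354.60) · e^(−0.0296·4/12)
= -210.0660 × 0.99018185 = -208.00
Short position value = −(long value) = $208.00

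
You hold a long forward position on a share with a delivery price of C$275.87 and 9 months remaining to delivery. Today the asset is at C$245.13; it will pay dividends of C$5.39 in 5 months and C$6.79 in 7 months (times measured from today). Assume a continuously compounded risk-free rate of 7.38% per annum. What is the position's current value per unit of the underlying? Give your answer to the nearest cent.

-C$27.62

PV(remaining dividends) I = 5.39·e^(−0.0738·5/12) + 6.79·e^(−0.0738·7/12) = 11.7307
Current forward F = (S − I)·e^(rT) = (245.13 − 11.7307)·e^(0.0738·9/12) = 233.3993 × 1.056910 = 246.6821
Value (long) = (F − K)·e^(−rT) = (246.6821 − 275.87) × 0.946154 = -27.6162
Value = -C$27.62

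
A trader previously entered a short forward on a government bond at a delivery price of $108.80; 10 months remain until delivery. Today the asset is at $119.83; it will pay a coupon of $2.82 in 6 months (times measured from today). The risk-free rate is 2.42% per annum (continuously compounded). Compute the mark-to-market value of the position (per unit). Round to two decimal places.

-$10.42

PV(remaining coupons) I = 2.82·e^(−0.0242·6/12) = 2.7861
Current forward F = (S − I)·e^(rT) = (119.83 − 2.7861)·e^(0.0242·10/12) = 117.0439 × 1.020371 = 119.4282
Value (long) = (F − K)·e^(−rT) = (119.4282 − 108.80) × 0.980035 = 10.4160
Short position value = −(long value) = -$10.42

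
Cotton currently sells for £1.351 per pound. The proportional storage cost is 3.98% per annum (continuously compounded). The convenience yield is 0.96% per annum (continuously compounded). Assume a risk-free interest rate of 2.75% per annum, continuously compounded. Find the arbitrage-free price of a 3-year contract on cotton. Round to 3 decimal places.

Net carry = r + u − y = 0.0275 + 0.0398 − 0.0096 = 0.0577
F = S·e^((r+u−y)T) = 1.351 · e^(0.0577 × 3) = 1.351 · e^0.173100
= 1.351 × 1.188985 = £1.606 per pound

£1.606 per pound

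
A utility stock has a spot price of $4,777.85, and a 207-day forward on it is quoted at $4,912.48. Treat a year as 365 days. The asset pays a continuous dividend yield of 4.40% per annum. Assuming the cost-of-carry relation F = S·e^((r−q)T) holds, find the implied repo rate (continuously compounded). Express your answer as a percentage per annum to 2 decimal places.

From F = S·e^((r−q)T): (r − q) = ln(F/S)/T
ln(4912.48/4777.85) = ln(1.028178) = 0.027788
(r − q) = 0.027788 / (207/365) = 0.048998
r = ln(F/S)/T + q = 0.048998 + 0.0440 = 0.092998
r = 9.30%

9.30%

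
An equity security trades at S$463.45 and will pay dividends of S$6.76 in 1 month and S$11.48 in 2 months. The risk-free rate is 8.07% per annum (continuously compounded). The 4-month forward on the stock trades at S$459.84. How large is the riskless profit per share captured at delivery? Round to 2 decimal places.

S$2.29 per share

PV(dividends) I = 6.76·e^(−0.0807·1/12) + 11.48·e^(−0.0807·2/12) = 18.0413
Fair forward F* = (S − I)·e^(rT) = (463.45 − 18.0413)·e^0.026900 = 445.4087 × 1.027265 = 457.5528
Market S$459.84 > fair 457.5528: forward overpriced → cash-and-carry (borrow at r, buy the stock and collect the dividends, short the forward).
Profit at T = |F_mkt − F*| = |459.84 − 457.5528| = S$2.29 per share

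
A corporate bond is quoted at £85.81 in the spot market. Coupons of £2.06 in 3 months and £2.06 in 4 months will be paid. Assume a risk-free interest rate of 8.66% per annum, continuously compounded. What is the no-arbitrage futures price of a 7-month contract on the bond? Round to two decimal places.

PV(coupons) I = 2.06·e^(−0.0866·3/12) + 2.06·e^(−0.0866·4/12)
I = 2.0159 + 2.0014 = 4.0173
F = (S − I)·e^(rT) = (85.81 − 4.0173) · e^(0.0866·7/12)
= 81.7927 · e^0.050517 = 81.7927 × 1.051815 = £86.03

£86.03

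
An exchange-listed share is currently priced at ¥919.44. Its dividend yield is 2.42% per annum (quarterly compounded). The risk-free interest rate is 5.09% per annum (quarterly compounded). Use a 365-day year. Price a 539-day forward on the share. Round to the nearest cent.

¥956.07

F = S · (1+r/4)^(4T) / (1+q/4)^(4T)
= 919.44 × 1.077551 / 1.036271 = 919.44 × 1.039835
F = ¥956.07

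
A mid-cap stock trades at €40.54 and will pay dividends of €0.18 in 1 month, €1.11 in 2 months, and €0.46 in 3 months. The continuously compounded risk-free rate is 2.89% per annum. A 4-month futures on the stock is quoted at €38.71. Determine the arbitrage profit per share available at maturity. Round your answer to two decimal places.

€0.46 per share

PV(dividends) I = 0.18·e^(−0.0289·1/12) + 1.11·e^(−0.0289·2/12) + 0.46·e^(−0.0289·3/12) = 1.7409
Fair futures F* = (S − I)·e^(rT) = (40.54 − 1.7409)·e^0.009633 = 38.7991 × 1.009680 = 39.1747
Market €38.71 < fair 39.1747: forward underpriced → reverse cash-and-carry (short the stock, invest proceeds at r, pay the dividends, go long the forward).
Profit at T = |F_mkt − F*| = |38.71 − 39.1747| = €0.46 per share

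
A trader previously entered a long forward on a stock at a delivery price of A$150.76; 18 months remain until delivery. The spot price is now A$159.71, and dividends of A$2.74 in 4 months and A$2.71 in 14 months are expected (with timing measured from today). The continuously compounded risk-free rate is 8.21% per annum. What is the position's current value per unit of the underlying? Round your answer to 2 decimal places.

A$21.29

PV(remaining dividends) I = 2.74·e^(−0.0821·4/12) + 2.71·e^(−0.0821·14/12) = 5.1285
Current forward F = (S − I)·e^(rT) = (159.71 − 5.1285)·e^(0.0821·18/12) = 154.5815 × 1.131054 = 174.8400
Value (long) = (F − K)·e^(−rT) = (174.8400 − 150.76) × 0.884131 = 21.2899
Value = A$21.29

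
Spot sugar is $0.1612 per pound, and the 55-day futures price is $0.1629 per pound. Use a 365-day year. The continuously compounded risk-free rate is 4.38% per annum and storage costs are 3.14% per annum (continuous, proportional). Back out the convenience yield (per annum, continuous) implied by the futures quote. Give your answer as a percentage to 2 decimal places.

F = S·e^((r+u−y)T) ⇒ (r+u−y) = ln(F/S)/T
ln(0.1629/0.1612) = 0.010491; /T ⇒ 0.069622
y = r + u − ln(F/S)/T = 0.0438 + 0.0314 − 0.069622 = 0.005578
y = 0.56%

0.56%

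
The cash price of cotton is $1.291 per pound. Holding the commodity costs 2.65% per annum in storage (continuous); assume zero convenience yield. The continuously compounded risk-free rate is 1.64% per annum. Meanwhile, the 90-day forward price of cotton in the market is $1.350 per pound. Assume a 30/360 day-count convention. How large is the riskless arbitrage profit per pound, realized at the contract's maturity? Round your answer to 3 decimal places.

$0.045 per pound

Fair forward: F* = S·e^(carry·T), with carry = (r + u) = 0.0164 + 0.0265 = 0.0429
F* = 1.291 · e^(0.0429 × 90/360) = 1.291 · e^0.010725 = 1.291 × 1.010783 = $1.3049
Market $1.350 > fair $1.3049: forward overpriced → cash-and-carry (buy spot, short the forward).
At maturity, profit = |F_mkt − F*| = |1.350 − 1.3049| = $0.045 per pound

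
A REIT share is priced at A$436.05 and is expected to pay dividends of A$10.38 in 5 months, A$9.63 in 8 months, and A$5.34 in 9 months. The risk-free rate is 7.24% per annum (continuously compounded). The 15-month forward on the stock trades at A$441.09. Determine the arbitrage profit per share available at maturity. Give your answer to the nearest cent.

A$9.66 per share

PV(dividends) I = 10.38·e^(−0.0724·5/12) + 9.63·e^(−0.0724·8/12) + 5.34·e^(−0.0724·9/12) = 24.3055
Fair forward F* = (S − I)·e^(rT) = (436.05 − 24.3055)·e^0.090500 = 411.7445 × 1.094722 = 450.7458
Market A$441.09 < fair 450.7458: forward underpriced → reverse cash-and-carry (short the stock, invest proceeds at r, pay the dividends, go long the forward).
Profit at T = |F_mkt − F*| = |441.09 − 450.7458| = A$9.66 per share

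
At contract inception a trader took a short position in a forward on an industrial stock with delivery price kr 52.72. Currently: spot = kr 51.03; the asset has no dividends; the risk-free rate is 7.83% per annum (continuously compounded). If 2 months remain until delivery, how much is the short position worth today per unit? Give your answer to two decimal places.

Current fair forward for the remaining 2 months: F = S·e^(r·T), r = 0.0783
F = 51.03 · e^(0.0783 × 2/12) = 51.03 × 1.013136 = 51.7003
Value of long forward = (F − K)·e^(−rT) = (51.7003 − 52.72) · e^(−0.0783·2/12)
= -1.0197 × 0.987035 = -1.01
Short position value = −(long value) = kr 1.01

kr 1.01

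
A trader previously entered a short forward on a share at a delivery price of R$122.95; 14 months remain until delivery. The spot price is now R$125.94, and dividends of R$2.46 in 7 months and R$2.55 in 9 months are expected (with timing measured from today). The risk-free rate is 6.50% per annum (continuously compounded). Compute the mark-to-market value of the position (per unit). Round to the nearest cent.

-R$7.17

PV(remaining dividends) I = 2.46·e^(−0.0650·7/12) + 2.55·e^(−0.0650·9/12) = 4.7971
Current forward F = (S − I)·e^(rT) = (125.94 − 4.7971)·e^(0.0650·14/12) = 121.1429 × 1.078783 = 130.6869
Value (long) = (F − K)·e^(−rT) = (130.6869 − 122.95) × 0.926971 = 7.1719
Short position value = −(long value) = -R$7.17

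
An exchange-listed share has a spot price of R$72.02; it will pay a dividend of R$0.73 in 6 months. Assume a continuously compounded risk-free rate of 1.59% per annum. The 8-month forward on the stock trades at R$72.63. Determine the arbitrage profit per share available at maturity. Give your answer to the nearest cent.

R$0.57 per share

PV(dividends) I = 0.73·e^(−0.0159·6/12) = 0.7242
Fair forward F* = (S − I)·e^(rT) = (72.02 − 0.7242)·e^0.010600 = 71.2958 × 1.010656 = 72.0555
Market R$72.63 > fair 72.0555: forward overpriced → cash-and-carry (borrow at r, buy the stock and collect the dividends, short the forward).
Profit at T = |F_mkt − F*| = |72.63 − 72.0555| = R$0.57 per share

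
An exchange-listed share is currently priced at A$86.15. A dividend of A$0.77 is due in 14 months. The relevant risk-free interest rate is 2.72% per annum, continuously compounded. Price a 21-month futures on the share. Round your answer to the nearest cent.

PV(dividends) I = 0.77·e^(−0.0272·14/12)
I = 0.7459
F = (S − I)·e^(rT) = (86.15 − 0.7459) · e^(0.0272·21/12)
= 85.4041 · e^0.047600 = 85.4041 × 1.048751 = A$89.57

A$89.57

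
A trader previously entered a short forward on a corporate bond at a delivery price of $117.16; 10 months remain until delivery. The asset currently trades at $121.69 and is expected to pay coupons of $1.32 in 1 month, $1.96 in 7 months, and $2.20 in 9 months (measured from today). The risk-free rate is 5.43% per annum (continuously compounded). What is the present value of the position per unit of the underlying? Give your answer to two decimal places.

PV(remaining coupons) I = 1.32·e^(−0.0543·1/12) + 1.96·e^(−0.0543·7/12) + 2.20·e^(−0.0543·9/12) = 5.3251
Current forward F = (S − I)·e^(rT) = (121.69 − 5.3251)·e^(0.0543·10/12) = 116.3649 × 1.046289 = 121.7513
Value (long) = (F − K)·e^(−rT) = (121.7513 − 117.16) × 0.955759 = 4.3882
Short position value = −(long value) = -$4.39

-$4.39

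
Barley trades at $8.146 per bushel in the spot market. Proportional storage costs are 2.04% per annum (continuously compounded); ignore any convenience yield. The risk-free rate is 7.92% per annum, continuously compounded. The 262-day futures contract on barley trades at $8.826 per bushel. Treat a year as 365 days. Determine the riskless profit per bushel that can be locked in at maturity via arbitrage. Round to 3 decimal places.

Fair futures: F* = S·e^(carry·T), with carry = (r + u) = 0.0792 + 0.0204 = 0.0996
F* = 8.146 · e^(0.0996 × 262/365) = 8.146 · e^0.071494 = 8.146 × 1.074112 = $8.7497
Market $8.826 > fair $8.7497: forward overpriced → cash-and-carry (buy spot, short the forward).
At maturity, profit = |F_mkt − F*| = |8.826 − 8.7497| = $0.076 per bushel

$0.076 per bushel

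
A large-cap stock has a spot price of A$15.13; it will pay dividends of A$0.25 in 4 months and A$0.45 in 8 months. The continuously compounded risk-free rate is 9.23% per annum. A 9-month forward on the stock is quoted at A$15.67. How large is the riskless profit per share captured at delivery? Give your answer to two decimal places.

PV(dividends) I = 0.25·e^(−0.0923·4/12) + 0.45·e^(−0.0923·8/12) = 0.6656
Fair forward F* = (S − I)·e^(rT) = (15.13 − 0.6656)·e^0.069225 = 14.4644 × 1.071677 = 15.5012
Market A$15.67 > fair 15.5012: forward overpriced → cash-and-carry (borrow at r, buy the stock and collect the dividends, short the forward).
Profit at T = |F_mkt − F*| = |15.67 − 15.5012| = A$0.17 per share

A$0.17 per share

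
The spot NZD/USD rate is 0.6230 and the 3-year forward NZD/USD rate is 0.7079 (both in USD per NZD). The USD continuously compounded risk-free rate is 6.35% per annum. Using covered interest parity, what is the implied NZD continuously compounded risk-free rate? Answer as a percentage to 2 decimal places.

2.09%

F = S·e^((r_USD − r_NZD)T) ⇒ r_NZD = r_USD − ln(F/S)/T
ln(0.7079/0.6230) = 0.127756; /(3) = 0.042585
r_NZD = 0.0635 − 0.042585 = 0.020915
r_NZD = 2.09%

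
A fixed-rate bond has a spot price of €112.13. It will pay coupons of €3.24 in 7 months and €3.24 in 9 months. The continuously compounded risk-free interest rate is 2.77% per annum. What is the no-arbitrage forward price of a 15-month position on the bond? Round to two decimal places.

€109.49

PV(coupons) I = 3.24·e^(−0.0277·7/12) + 3.24·e^(−0.0277·9/12)
I = 3.1881 + 3.1734 = 6.3615
F = (S − I)·e^(rT) = (112.13 − 6.3615) · e^(0.0277·15/12)
= 105.7685 · e^0.034625 = 105.7685 × 1.035231 = €109.49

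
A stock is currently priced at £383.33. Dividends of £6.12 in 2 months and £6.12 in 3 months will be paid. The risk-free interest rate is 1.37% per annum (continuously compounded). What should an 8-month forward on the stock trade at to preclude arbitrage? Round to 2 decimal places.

£374.53

PV(dividends) I = 6.12·e^(−0.0137·2/12) + 6.12·e^(−0.0137·3/12)
I = 6.1060 + 6.0991 = 12.2051
F = (S − I)·e^(rT) = (383.33 − 12.2051) · e^(0.0137·8/12)
= 371.1249 · e^0.009133 = 371.1249 × 1.009175 = £374.53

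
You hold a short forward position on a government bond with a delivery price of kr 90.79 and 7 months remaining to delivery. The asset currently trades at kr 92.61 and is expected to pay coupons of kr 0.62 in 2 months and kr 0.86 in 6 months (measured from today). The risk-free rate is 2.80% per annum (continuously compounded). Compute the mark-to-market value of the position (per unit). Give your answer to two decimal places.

PV(remaining coupons) I = 0.62·e^(−0.0280·2/12) + 0.86·e^(−0.0280·6/12) = 1.4652
Current forward F = (S − I)·e^(rT) = (92.61 − 1.4652)·e^(0.0280·7/12) = 91.1448 × 1.016467 = 92.6457
Value (long) = (F − K)·e^(−rT) = (92.6457 − 90.79) × 0.983799 = 1.8256
Short position value = −(long value) = -kr 1.83

-kr 1.83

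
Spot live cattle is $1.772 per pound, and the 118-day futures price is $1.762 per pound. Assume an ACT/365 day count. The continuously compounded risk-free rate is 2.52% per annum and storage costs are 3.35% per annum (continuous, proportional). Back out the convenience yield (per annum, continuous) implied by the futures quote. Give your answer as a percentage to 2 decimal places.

F = S·e^((r+u−y)T) ⇒ (r+u−y) = ln(F/S)/T
ln(1.762/1.772) = -0.005659; /T ⇒ -0.017505
y = r + u − ln(F/S)/T = 0.0252 + 0.0335 + 0.017505 = 0.076205
y = 7.62%

7.62%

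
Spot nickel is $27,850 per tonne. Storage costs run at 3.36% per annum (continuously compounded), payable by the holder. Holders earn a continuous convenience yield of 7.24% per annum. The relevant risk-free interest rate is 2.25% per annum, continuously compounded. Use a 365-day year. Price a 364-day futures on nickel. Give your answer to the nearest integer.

Net carry = r + u − y = 0.0225 + 0.0336 − 0.0724 = -0.0163
F = S·e^((r+u−y)T) = 27850 · e^(-0.0163 × 364/365) = 27850 · e^-0.016255
= 27850 × 0.983876 = $27,401 per tonne

$27,401 per tonne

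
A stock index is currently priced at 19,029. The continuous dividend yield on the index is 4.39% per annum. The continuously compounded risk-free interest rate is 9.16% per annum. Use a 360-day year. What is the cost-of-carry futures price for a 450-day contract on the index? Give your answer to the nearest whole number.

F = S·e^((r − q)T) = 19029 · e^((0.0916 − 0.0439) × 450/360)
= 19029 · e^0.059625 = 19029 × 1.061438
F = 20,198

20,198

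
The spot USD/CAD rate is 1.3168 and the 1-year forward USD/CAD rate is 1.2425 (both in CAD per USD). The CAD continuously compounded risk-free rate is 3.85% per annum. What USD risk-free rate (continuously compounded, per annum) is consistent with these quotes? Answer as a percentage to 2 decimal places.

9.66%

F = S·e^((r_CAD − r_USD)T) ⇒ r_USD = r_CAD − ln(F/S)/T
ln(1.2425/1.3168) = -0.058079; /(1) = -0.058079
r_USD = 0.0385 + 0.058079 = 0.096579
r_USD = 9.66%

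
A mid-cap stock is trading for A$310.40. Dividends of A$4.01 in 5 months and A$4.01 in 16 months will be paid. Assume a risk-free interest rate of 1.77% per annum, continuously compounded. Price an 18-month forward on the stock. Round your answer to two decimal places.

A$310.64

PV(dividends) I = 4.01·e^(−0.0177·5/12) + 4.01·e^(−0.0177·16/12)
I = 3.9805 + 3.9165 = 7.8970
F = (S − I)·e^(rT) = (310.40 − 7.8970) · e^(0.0177·18/12)
= 302.5030 · e^0.026550 = 302.5030 × 1.026906 = A$310.64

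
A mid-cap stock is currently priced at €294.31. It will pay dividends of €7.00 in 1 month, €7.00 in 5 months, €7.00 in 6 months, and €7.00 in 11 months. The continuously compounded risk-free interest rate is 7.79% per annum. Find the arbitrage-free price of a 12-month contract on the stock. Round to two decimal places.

PV(dividends) I = 7.00·e^(−0.0779·1/12) + 7.00·e^(−0.0779·5/12) + 7.00·e^(−0.0779·6/12) + 7.00·e^(−0.0779·11/12)
I = 6.9547 + 6.7764 + 6.7326 + 6.5176 = 26.9813
F = (S − I)·e^(rT) = (294.31 − 26.9813) · e^(0.0779·12/12)
= 267.3287 · e^0.077900 = 267.3287 × 1.081015 = €288.99

€288.99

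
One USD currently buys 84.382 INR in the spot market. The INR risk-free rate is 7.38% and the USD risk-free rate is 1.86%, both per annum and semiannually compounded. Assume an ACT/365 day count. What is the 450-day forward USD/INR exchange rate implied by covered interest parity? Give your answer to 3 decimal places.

By covered interest parity, F = S · (1+r_INR/2)^(2T) / (1+r_USD/2)^(2T)
= 84.382 × 1.093461 / 1.023088 = 84.382 × 1.068785
F = 90.186 INR per USD

90.186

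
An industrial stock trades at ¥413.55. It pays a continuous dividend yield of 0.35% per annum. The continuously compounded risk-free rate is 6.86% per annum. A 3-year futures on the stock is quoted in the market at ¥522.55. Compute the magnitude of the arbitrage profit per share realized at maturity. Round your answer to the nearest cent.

¥19.81 per share

Fair futures: F* = S·e^(carry·T), with carry = (r − q) = 0.0686 − 0.0035 = 0.0651
F* = 413.55 · e^(0.0651 × 3) = 413.55 · e^0.195300 = 413.55 × 1.215676 = ¥502.7428
Market ¥522.55 > fair ¥502.7428: forward overpriced → cash-and-carry (buy spot, short the forward).
At maturity, profit = |F_mkt − F*| = |522.55 − 502.7428| = ¥19.81 per share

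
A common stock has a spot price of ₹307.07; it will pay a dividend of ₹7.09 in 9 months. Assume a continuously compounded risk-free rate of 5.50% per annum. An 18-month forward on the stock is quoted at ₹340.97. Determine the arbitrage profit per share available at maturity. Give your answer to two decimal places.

₹14.88 per share

PV(dividends) I = 7.09·e^(−0.0550·9/12) = 6.8035
Fair forward F* = (S − I)·e^(rT) = (307.07 − 6.8035)·e^0.082500 = 300.2665 × 1.085999 = 326.0891
Market ₹340.97 > fair 326.0891: forward overpriced → cash-and-carry (borrow at r, buy the stock and collect the dividends, short the forward).
Profit at T = |F_mkt − F*| = |340.97 − 326.0891| = ₹14.88 per share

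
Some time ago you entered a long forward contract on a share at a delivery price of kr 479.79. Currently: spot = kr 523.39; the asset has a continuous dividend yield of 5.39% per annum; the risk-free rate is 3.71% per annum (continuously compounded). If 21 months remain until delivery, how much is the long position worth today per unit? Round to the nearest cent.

Current fair forward for the remaining 21 months: F = S·e^((r − q)·T), (r − q) = 0.0371 − 0.0539 = -0.0168
F = 523.39 · e^(-0.0168 × 21/12) = 523.39 × 0.971028 = 508.2263
Value of long forward = (F − K)·e^(−rT) = (508.2263 − 479.79) · e^(−0.0371·21/12)
= 28.4363 × 0.937138 = 26.65

kr 26.65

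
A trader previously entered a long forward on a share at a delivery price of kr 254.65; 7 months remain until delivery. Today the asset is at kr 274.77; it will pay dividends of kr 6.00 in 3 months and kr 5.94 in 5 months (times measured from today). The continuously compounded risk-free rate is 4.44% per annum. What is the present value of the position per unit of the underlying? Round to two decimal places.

kr 14.87

PV(remaining dividends) I = 6.00·e^(−0.0444·3/12) + 5.94·e^(−0.0444·5/12) = 11.7649
Current forward F = (S − I)·e^(rT) = (274.77 − 11.7649)·e^(0.0444·7/12) = 263.0051 × 1.026238 = 269.9058
Value (long) = (F − K)·e^(−rT) = (269.9058 − 254.65) × 0.974433 = 14.8658
Value = kr 14.87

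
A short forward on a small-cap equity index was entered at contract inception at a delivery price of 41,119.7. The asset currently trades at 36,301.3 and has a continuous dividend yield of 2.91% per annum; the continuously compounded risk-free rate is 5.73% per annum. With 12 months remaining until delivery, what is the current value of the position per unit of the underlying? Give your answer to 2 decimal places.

Current fair forward for the remaining 12 months: F = S·e^((r − q)·T), (r − q) = 0.0573 − 0.0291 = 0.0282
F = 36301.3 · e^(0.0282 × 12/12) = 36301.3 × 1.02860138 = 37339.5673
Value of long forward = (F − K)·e^(−rT) = (37339.5673 − 41119.7) · e^(−0.0573·12/12)
= -3780.1327 × 0.94431073 = -3569.62
Short position value = −(long value) = 3569.62

3569.62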